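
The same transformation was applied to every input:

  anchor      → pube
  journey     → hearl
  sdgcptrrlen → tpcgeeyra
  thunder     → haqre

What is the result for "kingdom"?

atqbz

The transformation: shift every letter 13 places forward in the alphabet (wrapping around) — i.e. ROT13, then delete the first 2 characters.
On "kingdom": the first step gives "xvatqbz", and the second then gives "atqbz".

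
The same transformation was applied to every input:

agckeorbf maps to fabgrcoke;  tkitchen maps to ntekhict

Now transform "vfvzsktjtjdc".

The transformation: reverse the string, then take characters alternately from the front and the back (1st, last, 2nd, 2nd-last, ...).
Applying both steps to "vfvzsktjtjdc": "cdjtjtkszvfv", then "cvdfjvtzjstk".
(Check on "tkitchen": → "nehctikt" → "ntekhict" ✓)

cvdfjvtzjstk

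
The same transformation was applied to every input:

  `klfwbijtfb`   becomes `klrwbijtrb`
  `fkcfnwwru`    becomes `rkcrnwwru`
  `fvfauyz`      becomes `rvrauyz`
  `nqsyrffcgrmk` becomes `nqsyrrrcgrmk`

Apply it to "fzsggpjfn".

The pattern: replace every "f" with "r".
So "fzsggpjfn" becomes "rzsggpjrn".

rzsggpjrn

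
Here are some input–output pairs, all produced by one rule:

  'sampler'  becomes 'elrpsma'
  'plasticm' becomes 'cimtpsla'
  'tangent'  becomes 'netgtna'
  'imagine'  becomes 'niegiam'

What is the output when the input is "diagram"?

armgdai

Each output is the input with this applied: move the last 2 characters to the front (rotate right by 2), then take characters alternately from the front and the back (1st, last, 2nd, 2nd-last, ...).
For "diagram" the result is "armgdai".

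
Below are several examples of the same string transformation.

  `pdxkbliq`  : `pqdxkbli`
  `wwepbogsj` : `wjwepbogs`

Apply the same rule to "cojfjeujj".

cjojfjeuj

The rule is to swap the first and last characters, then move the last character to the front.
For "cojfjeujj" the result is "cjojfjeuj".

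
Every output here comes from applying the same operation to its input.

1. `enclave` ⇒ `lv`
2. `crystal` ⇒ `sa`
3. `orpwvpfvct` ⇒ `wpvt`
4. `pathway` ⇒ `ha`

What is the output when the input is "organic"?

ai

Each output is the input with this applied: delete the first 2 characters, then keep every other character starting from the second (positions 2nd, 4th, 6th, ...).
For "organic", step one produces "ganic"; step two turns that into "ai".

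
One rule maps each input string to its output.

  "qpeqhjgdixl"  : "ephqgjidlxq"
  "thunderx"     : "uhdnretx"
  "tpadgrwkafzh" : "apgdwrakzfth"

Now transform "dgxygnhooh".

The rule is to move the first character to the end, then swap each adjacent pair of characters (1↔2, 3↔4, ...).
Applying both steps to "dgxygnhooh": "gxygnhoohd", then "xggyhnoodh".

xggyhnoodh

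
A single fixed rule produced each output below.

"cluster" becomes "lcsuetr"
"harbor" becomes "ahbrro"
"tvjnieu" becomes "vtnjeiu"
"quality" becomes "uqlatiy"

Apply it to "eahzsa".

aezhas

The rule is to swap each adjacent pair of characters (1↔2, 3↔4, ...).
Doing the same to "eahzsa": "aezhas".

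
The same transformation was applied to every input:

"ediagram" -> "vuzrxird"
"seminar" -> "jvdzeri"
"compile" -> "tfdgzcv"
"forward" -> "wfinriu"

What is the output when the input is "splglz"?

Rule — shift every letter 9 places backward in the alphabet (wrapping around).
Doing the same to "splglz": "jgcxcq".

jgcxcq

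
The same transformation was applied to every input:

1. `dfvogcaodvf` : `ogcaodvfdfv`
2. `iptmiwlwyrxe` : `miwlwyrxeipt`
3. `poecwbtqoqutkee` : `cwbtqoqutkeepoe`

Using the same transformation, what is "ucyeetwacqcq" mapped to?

eetwacqcqucy

Each output is the input with this applied: move the first 3 characters to the end (rotate left by 3).
For "ucyeetwacqcq" the result is "eetwacqcqucy".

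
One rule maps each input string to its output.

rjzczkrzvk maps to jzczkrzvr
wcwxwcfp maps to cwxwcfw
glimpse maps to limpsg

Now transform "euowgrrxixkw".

uowgrrxixke

In each case the input is transformed by: delete the last character, then move the first character to the end.
On "euowgrrxixkw": the first step gives "euowgrrxixk", and the second then gives "uowgrrxixke".
(Check on "wcwxwcfp": → "wcwxwcf" → "cwxwcfw" ✓)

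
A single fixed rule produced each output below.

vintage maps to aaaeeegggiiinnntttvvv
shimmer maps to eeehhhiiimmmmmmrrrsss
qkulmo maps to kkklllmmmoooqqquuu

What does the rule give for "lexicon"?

What's happening: sort the characters into alphabetical order, then repeat every character 3 times.
For "lexicon" the result is "ccceeeiiilllnnnoooxxx".

ccceeeiiilllnnnoooxxx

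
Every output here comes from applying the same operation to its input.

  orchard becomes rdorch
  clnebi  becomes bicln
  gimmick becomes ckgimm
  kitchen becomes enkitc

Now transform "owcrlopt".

The rule is to move the last 3 characters to the front (rotate right by 3), then delete the first character.
Applying both steps to "owcrlopt": "optowcrl", then "ptowcrl".

ptowcrl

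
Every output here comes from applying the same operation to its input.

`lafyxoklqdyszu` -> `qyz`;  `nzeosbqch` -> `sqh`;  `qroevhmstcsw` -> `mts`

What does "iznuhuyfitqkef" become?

iqe

The pattern: keep every other character starting from the first (positions 1st, 3rd, 5th, ...), then keep only the last 3 characters.
"iznuhuyfitqkef" → "inhyiqe" → "iqe".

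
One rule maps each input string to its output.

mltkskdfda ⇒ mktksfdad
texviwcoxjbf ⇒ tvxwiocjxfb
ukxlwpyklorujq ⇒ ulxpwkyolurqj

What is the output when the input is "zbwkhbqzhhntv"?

zkwbhzqhhtnv

In each case the input is transformed by: swap each adjacent pair of characters (1↔2, 3↔4, ...), then delete the first character.
On "zbwkhbqzhhntv": the first step gives "bzkwbhzqhhtnv", and the second then gives "zkwbhzqhhtnv".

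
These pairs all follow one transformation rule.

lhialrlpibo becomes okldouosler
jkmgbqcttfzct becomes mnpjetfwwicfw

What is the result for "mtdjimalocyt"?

Looking at the pairs, the operation is to shift every letter 3 places forward in the alphabet (wrapping around).
"mtdjimalocyt" → "pwgmlpdorfbw".

pwgmlpdorfbw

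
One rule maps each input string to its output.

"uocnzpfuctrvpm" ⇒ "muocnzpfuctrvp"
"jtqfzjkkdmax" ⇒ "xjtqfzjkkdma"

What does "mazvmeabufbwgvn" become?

The transformation: move the last character to the front.
Applying that to "mazvmeabufbwgvn" gives "nmazvmeabufbwgv".

nmazvmeabufbwgv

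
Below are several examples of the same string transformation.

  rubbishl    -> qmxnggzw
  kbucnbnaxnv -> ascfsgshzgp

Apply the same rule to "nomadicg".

Rule — reverse the string, then shift every letter 5 places forward in the alphabet (wrapping around).
"nomadicg" → "lhnifrts".

lhnifrts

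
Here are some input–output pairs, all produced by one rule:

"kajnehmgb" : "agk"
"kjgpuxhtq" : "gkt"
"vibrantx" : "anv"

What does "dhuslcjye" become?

The transformation: sort the characters into alphabetical order, then keep one character in every 3, starting at position 1 (positions 1st, 4th, 7th, ...).
On "dhuslcjye": the first step gives "cdehjlsuy", and the second then gives "chs".

chs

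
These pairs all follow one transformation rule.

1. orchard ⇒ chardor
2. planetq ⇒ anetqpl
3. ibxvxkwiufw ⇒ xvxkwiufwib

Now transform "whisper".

Looking at the pairs, the operation is to move the first 2 characters to the end (rotate left by 2).
For "whisper" the result is "isperwh".

isperwh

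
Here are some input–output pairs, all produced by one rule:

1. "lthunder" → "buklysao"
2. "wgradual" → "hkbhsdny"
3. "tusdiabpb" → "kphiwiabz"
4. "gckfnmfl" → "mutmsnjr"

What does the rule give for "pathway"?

odhfwha

In each case the input is transformed by: shift every letter 7 places forward in the alphabet (wrapping around), then move the first 3 characters to the end (rotate left by 3).
On "pathway": the first step gives "whaodhf", and the second then gives "odhfwha".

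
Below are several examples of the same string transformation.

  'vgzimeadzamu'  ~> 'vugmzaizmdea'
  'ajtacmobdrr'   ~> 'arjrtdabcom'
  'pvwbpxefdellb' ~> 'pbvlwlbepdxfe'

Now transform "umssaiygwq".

Each output is the input with this applied: take characters alternately from the front and the back (1st, last, 2nd, 2nd-last, ...).
"umssaiygwq" → "uqmwsgsyai".

uqmwsgsyai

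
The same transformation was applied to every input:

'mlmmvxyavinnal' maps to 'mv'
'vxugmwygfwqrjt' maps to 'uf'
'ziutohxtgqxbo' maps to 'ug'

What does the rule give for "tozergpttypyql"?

The rule is to keep every other character starting from the first (positions 1st, 3rd, 5th, ...), then keep one character in every 3, starting at position 2 (positions 2nd, 5th, 8th, ...).
On "tozergpttypyql": the first step gives "tzrptpq", and the second then gives "zt".

zt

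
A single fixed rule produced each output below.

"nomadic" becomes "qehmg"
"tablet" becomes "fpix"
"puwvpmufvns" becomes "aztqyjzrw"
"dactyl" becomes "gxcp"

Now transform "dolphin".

The transformation: delete the first 2 characters, then shift every letter 4 places forward in the alphabet (wrapping around).
Applying both steps to "dolphin": "lphin", then "ptlmr".

ptlmr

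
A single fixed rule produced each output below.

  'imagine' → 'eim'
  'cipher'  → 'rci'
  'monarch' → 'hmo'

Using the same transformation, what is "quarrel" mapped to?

Rule — move the last character to the front, then keep only the first 3 characters.
For "quarrel", step one produces "lquarre"; step two turns that into "lqu".

lqu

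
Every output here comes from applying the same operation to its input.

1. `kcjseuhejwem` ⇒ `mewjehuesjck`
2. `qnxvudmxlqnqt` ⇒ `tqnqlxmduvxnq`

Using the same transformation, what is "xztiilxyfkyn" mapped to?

The pattern: reverse the string.
Doing the same to "xztiilxyfkyn": "nykfyxliitzx".

nykfyxliitzx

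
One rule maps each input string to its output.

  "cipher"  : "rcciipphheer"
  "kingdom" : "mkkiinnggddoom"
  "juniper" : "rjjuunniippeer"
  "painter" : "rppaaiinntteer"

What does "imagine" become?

The rule is to double every character, then move the last character to the front.
"imagine" → "iimmaaggiinnee" → "eiimmaaggiinne".

eiimmaaggiinne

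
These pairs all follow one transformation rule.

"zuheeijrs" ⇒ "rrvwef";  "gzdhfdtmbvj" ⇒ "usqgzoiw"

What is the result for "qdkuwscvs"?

hjfpif

What's happening: delete the first 3 characters, then shift every letter 13 places forward in the alphabet (wrapping around) — i.e. ROT13.
On "qdkuwscvs": the first step gives "uwscvs", and the second then gives "hjfpif".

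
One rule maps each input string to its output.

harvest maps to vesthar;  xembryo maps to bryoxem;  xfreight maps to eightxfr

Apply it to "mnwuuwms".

uuwmsmnw

In each case the input is transformed by: move the first 3 characters to the end (rotate left by 3).
Doing the same to "mnwuuwms": "uuwmsmnw".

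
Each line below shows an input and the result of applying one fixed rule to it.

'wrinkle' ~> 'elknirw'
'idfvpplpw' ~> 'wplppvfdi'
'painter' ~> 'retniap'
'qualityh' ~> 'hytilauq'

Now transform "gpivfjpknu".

What's happening: reverse the string.
On "gpivfjpknu" that produces "unkpjfvipg".

unkpjfvipg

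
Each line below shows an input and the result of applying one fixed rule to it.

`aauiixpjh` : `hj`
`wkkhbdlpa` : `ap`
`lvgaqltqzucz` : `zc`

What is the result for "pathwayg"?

Each output is the input with this applied: reverse the string, then keep only the first 2 characters.
Starting from "pathwayg": after the first operation, "gyawhtap"; after the second, "gy".

gy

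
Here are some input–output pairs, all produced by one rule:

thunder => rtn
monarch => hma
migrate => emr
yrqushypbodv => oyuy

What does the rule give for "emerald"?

The pattern: keep one character in every 3, starting at position 1 (positions 1st, 4th, 7th, ...), then move the last character to the front.
Applying both steps to "emerald": "erd", then "der".
(Check on "monarch": → "mah" → "hma" ✓)

der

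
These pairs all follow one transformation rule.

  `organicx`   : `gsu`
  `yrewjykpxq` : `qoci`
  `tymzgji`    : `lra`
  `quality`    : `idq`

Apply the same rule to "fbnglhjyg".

xyb

In each case the input is transformed by: shift every letter 8 places backward in the alphabet (wrapping around), then keep one character in every 3, starting at position 1 (positions 1st, 4th, 7th, ...).
For "fbnglhjyg", step one produces "xtfydzbqy"; step two turns that into "xyb".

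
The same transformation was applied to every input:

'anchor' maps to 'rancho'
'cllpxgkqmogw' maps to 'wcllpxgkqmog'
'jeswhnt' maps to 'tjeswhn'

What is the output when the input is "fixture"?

Each output is the input with this applied: move the last character to the front.
On "fixture" that produces "efixtur".

efixtur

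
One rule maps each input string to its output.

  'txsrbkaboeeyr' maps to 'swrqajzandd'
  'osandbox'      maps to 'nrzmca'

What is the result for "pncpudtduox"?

Each output is the input with this applied: shift every letter 1 place backward in the alphabet (wrapping around), then delete the last 2 characters.
"pncpudtduox" → "ombotcsctnw" → "ombotcsct".

ombotcsct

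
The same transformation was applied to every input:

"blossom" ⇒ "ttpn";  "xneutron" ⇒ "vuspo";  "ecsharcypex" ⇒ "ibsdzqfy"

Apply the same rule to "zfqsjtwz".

The rule is to shift every letter 1 place forward in the alphabet (wrapping around), then delete the first 3 characters.
"zfqsjtwz" → "tkuxa".

tkuxa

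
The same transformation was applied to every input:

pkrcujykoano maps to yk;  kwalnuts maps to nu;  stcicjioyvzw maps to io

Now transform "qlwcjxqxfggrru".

The rule is to swap the front and back halves of the string, then keep only the first 2 characters.
On "qlwcjxqxfggrru": the first step gives "xfggrruqlwcjxq", and the second then gives "xf".

xf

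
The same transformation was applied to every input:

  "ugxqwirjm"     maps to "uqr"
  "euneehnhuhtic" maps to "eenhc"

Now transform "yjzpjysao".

yps

Looking at the pairs, the operation is to keep one character in every 3, starting at position 1 (positions 1st, 4th, 7th, ...).
So "yjzpjysao" becomes "yps".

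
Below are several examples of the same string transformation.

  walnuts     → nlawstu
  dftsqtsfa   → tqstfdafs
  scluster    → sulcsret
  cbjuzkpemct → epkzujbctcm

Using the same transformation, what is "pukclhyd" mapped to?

lckupdyh

Rule — reverse the string, then move the first 3 characters to the end (rotate left by 3).
So "pukclhyd" becomes "lckupdyh".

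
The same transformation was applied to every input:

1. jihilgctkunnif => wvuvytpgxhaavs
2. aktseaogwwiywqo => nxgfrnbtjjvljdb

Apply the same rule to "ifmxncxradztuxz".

Rule — shift every letter 13 places forward in the alphabet (wrapping around) — i.e. ROT13.
On "ifmxncxradztuxz" that produces "vszkapkenqmghkm".

vszkapkenqmghkm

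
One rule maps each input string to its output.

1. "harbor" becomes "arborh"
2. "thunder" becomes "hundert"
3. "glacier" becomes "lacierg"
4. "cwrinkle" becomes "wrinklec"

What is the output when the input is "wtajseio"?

tajseiow

The rule is to move the first character to the end.
On "wtajseio" that produces "tajseiow".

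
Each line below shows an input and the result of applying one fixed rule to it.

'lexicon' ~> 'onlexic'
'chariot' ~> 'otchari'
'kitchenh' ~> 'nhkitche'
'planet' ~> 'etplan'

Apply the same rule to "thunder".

erthund

What's happening: move the last 2 characters to the front (rotate right by 2).
On "thunder" that produces "erthund".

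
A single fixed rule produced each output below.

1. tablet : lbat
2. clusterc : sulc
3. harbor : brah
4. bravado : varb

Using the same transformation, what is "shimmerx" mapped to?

Rule — reverse the string, then keep only the last 4 characters.
On "shimmerx": the first step gives "xremmihs", and the second then gives "mihs".
(Check on "clusterc": → "cretsulc" → "sulc" ✓)

mihs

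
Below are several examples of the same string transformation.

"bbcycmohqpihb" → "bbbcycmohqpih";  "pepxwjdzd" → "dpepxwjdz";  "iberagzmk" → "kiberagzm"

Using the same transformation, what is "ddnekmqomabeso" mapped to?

oddnekmqomabes

Each output is the input with this applied: move the last character to the front.
So "ddnekmqomabeso" becomes "oddnekmqomabes".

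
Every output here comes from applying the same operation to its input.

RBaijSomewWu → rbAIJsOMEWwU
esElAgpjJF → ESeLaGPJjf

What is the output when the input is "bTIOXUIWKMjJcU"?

What's happening: flip the case of every letter.
Doing the same to "bTIOXUIWKMjJcU": "BtioxuiwkmJjCu".

BtioxuiwkmJjCu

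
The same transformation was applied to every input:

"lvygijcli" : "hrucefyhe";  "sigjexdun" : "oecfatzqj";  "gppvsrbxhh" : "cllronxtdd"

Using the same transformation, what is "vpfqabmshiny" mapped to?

Rule — shift every letter 4 places backward in the alphabet (wrapping around).
"vpfqabmshiny" → "rlbmwxiodeju".

rlbmwxiodeju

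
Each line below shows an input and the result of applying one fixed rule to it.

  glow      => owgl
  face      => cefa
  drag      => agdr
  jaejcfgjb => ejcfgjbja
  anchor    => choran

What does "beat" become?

Rule — move the first 2 characters to the end (rotate left by 2).
"beat" → "atbe".

atbe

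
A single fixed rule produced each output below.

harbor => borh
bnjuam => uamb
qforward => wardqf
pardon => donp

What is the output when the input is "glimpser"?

What's happening: swap the front and back halves of the string, then delete the last 2 characters.
Working it through for "glimpser": intermediate "pserglim", final "psergl".

psergl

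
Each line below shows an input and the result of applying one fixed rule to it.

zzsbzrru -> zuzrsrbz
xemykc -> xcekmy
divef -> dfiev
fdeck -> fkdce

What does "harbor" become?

The transformation: take characters alternately from the front and the back (1st, last, 2nd, 2nd-last, ...).
On "harbor" that produces "hraorb".

hraorb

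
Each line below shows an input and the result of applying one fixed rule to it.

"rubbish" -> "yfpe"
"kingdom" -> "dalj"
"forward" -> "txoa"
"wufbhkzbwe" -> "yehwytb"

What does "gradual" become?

arxi

Looking at the pairs, the operation is to delete the first 3 characters, then shift every letter 3 places backward in the alphabet (wrapping around).
So "gradual" becomes "arxi".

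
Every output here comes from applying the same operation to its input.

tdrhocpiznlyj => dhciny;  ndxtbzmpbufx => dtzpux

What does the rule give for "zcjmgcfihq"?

The pattern: keep every other character starting from the second (positions 2nd, 4th, 6th, ...).
Doing the same to "zcjmgcfihq": "cmciq".

cmciq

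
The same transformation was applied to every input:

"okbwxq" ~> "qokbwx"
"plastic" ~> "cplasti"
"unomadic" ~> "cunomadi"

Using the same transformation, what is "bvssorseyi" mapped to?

The transformation: move the last character to the front.
On "bvssorseyi" that produces "ibvssorsey".

ibvssorsey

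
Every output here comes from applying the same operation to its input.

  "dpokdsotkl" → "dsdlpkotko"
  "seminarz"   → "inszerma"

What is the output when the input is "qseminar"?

The transformation: take characters alternately from the front and the back (1st, last, 2nd, 2nd-last, ...), then move the last 2 characters to the front (rotate right by 2).
"qseminar" → "qrsaenmi" → "miqrsaen".
(Check on "seminarz": → "szermain" → "inszerma" ✓)

miqrsaen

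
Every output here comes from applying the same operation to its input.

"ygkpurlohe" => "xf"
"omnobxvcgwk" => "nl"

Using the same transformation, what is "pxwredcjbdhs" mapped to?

ow

Each output is the input with this applied: shift every letter 1 place backward in the alphabet (wrapping around), then keep only the first 2 characters.
Applying both steps to "pxwredcjbdhs": "owvqdcbiacgr", then "ow".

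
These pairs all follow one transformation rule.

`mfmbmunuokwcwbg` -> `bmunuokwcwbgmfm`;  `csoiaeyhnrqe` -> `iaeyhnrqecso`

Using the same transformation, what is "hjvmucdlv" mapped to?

Each output is the input with this applied: move the first 3 characters to the end (rotate left by 3).
For "hjvmucdlv" the result is "mucdlvhjv".

mucdlvhjv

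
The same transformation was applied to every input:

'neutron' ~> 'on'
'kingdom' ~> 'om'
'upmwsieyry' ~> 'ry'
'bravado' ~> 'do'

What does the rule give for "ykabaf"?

In each case the input is transformed by: keep only the last 2 characters.
"ykabaf" → "af".

af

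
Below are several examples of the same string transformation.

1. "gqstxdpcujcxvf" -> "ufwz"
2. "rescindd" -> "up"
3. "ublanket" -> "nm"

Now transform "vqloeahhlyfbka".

In each case the input is transformed by: keep one character in every 3, starting at position 3 (positions 3rd, 6th, 9th, ...), then shift every letter 2 places forward in the alphabet (wrapping around).
So "vqloeahhlyfbka" becomes "ncnd".

ncnd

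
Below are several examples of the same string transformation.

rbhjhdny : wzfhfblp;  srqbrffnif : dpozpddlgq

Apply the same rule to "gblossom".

The transformation: swap the first and last characters, then shift every letter 2 places backward in the alphabet (wrapping around).
"gblossom" → "mblossog" → "kzjmqqme".

kzjmqqme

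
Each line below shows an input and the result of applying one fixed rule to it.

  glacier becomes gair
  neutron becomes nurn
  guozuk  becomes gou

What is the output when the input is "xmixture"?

xitr

Each output is the input with this applied: keep every other character starting from the first (positions 1st, 3rd, 5th, ...).
Applying that to "xmixture" gives "xitr".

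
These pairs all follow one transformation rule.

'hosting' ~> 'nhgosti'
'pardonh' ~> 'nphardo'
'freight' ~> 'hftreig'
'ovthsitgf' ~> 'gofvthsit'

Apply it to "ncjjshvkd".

Each output is the input with this applied: swap the first and last characters, then move the last 2 characters to the front (rotate right by 2).
On "ncjjshvkd" that produces "kndcjjshv".

kndcjjshv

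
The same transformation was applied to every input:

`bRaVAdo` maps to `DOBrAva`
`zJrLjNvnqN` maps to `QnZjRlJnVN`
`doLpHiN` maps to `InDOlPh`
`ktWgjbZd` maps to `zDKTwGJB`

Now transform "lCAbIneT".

The transformation: flip the case of every letter, then move the last 2 characters to the front (rotate right by 2).
Applying both steps to "lCAbIneT": "LcaBiNEt", then "EtLcaBiN".

EtLcaBiN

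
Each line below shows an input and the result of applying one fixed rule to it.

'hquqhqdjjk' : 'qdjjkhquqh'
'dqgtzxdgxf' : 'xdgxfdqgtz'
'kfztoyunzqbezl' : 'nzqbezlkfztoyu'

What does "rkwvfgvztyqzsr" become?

ztyqzsrrkwvfgv

In each case the input is transformed by: swap the front and back halves of the string.
So "rkwvfgvztyqzsr" becomes "ztyqzsrrkwvfgv".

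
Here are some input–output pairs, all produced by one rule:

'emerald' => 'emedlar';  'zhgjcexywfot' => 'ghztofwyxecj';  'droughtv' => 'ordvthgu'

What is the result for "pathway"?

tapyawh

The pattern: move the first 3 characters to the end (rotate left by 3), then reverse the string.
On "pathway": the first step gives "hwaypat", and the second then gives "tapyawh".
(Check on "zhgjcexywfot": → "jcexywfotzhg" → "ghztofwyxecj" ✓)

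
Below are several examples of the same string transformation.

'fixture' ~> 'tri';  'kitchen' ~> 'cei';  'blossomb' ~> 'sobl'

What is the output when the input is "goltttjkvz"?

ttkzo

The rule is to keep every other character starting from the second (positions 2nd, 4th, 6th, ...), then move the first character to the end.
On "goltttjkvz": the first step gives "ottkz", and the second then gives "ttkzo".
(Check on "blossomb": → "lsob" → "sobl" ✓)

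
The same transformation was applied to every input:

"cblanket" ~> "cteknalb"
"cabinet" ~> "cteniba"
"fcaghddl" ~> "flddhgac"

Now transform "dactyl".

Looking at the pairs, the operation is to reverse the string, then move the last character to the front.
"dactyl" → "lytcad" → "dlytca".

dlytca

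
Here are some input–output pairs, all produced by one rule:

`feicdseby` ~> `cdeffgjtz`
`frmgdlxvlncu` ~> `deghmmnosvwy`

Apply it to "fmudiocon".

The transformation: sort the characters into alphabetical order, then shift every letter 1 place forward in the alphabet (wrapping around).
Working it through for "fmudiocon": intermediate "cdfimnoou", final "degjnoppv".

degjnoppv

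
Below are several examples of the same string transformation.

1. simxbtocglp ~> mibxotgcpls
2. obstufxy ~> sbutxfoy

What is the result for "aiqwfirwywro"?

qifwriywrwao

Rule — move the first character to the end, then swap each adjacent pair of characters (1↔2, 3↔4, ...).
Doing the same to "aiqwfirwywro": "qifwriywrwao".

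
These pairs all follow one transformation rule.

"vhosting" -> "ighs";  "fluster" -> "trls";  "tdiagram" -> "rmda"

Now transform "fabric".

rca

In each case the input is transformed by: move the last 3 characters to the front (rotate right by 3), then keep every other character starting from the first (positions 1st, 3rd, 5th, ...).
Applying both steps to "fabric": "ricfab", then "rca".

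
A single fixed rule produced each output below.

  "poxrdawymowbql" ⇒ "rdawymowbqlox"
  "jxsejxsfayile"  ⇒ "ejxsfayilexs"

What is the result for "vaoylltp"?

Each output is the input with this applied: delete the first character, then move the first 2 characters to the end (rotate left by 2).
Working it through for "vaoylltp": intermediate "aoylltp", final "ylltpao".

ylltpao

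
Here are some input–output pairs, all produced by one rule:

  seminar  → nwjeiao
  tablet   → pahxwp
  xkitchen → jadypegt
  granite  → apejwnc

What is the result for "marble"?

ahxnwi

Rule — shift every letter 4 places backward in the alphabet (wrapping around), then reverse the string.
Working it through for "marble": intermediate "iwnxha", final "ahxnwi".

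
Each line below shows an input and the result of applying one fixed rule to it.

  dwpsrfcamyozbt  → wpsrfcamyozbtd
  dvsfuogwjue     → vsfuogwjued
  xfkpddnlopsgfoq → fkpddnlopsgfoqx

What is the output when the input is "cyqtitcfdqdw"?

Rule — move the first character to the end.
Applying that to "cyqtitcfdqdw" gives "yqtitcfdqdwc".

yqtitcfdqdwc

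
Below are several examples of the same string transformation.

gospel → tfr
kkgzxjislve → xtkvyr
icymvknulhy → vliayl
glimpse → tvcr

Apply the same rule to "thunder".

The pattern: keep every other character starting from the first (positions 1st, 3rd, 5th, ...), then shift every letter 13 places forward in the alphabet (wrapping around) — i.e. ROT13.
"thunder" → "tudr" → "ghqe".

ghqe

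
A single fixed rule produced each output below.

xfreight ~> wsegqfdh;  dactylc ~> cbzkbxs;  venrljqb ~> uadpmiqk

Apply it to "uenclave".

tddumzbk

The pattern: take characters alternately from the front and the back (1st, last, 2nd, 2nd-last, ...), then shift every letter 1 place backward in the alphabet (wrapping around).
"uenclave" → "ueevnacl" → "tddumzbk".
(Check on "xfreight": → "xtfhrgei" → "wsegqfdh" ✓)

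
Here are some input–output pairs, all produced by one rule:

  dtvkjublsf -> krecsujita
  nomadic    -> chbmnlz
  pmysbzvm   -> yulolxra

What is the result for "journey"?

What's happening: move the last 3 characters to the front (rotate right by 3), then shift every letter 1 place backward in the alphabet (wrapping around).
"journey" → "neyjour" → "mdxintq".

mdxintq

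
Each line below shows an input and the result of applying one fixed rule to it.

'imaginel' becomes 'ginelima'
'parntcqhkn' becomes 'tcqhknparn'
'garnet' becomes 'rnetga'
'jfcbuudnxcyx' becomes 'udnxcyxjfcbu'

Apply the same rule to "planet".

anetpl

The pattern: swap the front and back halves of the string, then move the last character to the front.
Working it through for "planet": intermediate "netpla", final "anetpl".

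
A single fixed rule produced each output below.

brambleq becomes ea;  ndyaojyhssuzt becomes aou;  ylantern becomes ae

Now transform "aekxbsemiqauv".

uaeeia

The pattern: move the last 2 characters to the front (rotate right by 2), then keep only the vowels.
Applying both steps to "aekxbsemiqauv": "uvaekxbsemiqa", then "uaeeia".
(Check on "ndyaojyhssuzt": → "ztndyaojyhssu" → "aou" ✓)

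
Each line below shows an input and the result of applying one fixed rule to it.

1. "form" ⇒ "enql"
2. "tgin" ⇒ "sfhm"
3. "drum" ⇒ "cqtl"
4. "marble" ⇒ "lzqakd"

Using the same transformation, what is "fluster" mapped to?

Rule — shift every letter 1 place backward in the alphabet (wrapping around).
So "fluster" becomes "ektrsdq".

ektrsdq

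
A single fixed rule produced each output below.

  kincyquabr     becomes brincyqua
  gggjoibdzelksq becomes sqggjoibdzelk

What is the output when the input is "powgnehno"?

In each case the input is transformed by: delete the first character, then move the last 2 characters to the front (rotate right by 2).
On "powgnehno": the first step gives "owgnehno", and the second then gives "noowgneh".

noowgneh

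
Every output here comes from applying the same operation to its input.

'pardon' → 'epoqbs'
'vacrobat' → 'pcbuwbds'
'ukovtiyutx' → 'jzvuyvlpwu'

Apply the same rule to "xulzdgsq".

ehtryvma

The transformation: shift every letter 1 place forward in the alphabet (wrapping around), then swap the front and back halves of the string.
Applying both steps to "xulzdgsq": "yvmaehtr", then "ehtryvma".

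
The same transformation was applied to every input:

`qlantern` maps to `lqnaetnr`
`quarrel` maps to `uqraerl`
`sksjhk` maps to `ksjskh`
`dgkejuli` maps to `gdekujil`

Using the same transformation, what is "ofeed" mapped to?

foeed

The pattern: swap each adjacent pair of characters (1↔2, 3↔4, ...).
Doing the same to "ofeed": "foeed".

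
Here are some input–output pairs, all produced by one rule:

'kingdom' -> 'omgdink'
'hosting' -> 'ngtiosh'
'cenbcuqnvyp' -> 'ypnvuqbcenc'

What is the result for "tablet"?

etblta

What's happening: reverse the string, then swap each adjacent pair of characters (1↔2, 3↔4, ...).
On "tablet": the first step gives "telbat", and the second then gives "etblta".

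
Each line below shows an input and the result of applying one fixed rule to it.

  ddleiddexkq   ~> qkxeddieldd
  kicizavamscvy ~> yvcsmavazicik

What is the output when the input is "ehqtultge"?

egtlutqhe

The rule is to reverse the string.
Applying that to "ehqtultge" gives "egtlutqhe".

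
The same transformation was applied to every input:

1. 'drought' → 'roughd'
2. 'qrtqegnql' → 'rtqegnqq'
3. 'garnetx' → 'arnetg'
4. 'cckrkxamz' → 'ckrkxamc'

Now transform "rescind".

The pattern: swap the first and last characters, then delete the first character.
"rescind" → "descinr" → "escinr".

escinr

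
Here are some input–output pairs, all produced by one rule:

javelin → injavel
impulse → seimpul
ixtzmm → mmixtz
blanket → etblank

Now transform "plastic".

icplast

In each case the input is transformed by: move the last 2 characters to the front (rotate right by 2).
Applying that to "plastic" gives "icplast".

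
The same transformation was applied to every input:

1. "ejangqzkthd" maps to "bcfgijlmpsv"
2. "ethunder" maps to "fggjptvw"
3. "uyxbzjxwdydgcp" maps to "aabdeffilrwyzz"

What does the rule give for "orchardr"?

Looking at the pairs, the operation is to shift every letter 2 places forward in the alphabet (wrapping around), then sort the characters into alphabetical order.
For "orchardr" the result is "cefjqttt".

cefjqttt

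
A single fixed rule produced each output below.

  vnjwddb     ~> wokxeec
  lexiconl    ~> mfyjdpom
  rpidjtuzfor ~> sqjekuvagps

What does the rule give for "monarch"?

In each case the input is transformed by: shift every letter 1 place forward in the alphabet (wrapping around).
For "monarch" the result is "npobsdi".

npobsdi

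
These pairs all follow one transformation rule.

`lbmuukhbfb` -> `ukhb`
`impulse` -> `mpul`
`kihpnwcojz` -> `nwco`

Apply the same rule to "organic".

What's happening: move the last 2 characters to the front (rotate right by 2), then keep only the last 4 characters.
"organic" → "icorgan" → "rgan".

rgan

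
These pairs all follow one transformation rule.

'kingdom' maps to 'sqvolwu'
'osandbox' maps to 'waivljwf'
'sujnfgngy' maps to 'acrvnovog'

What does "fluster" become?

Each output is the input with this applied: shift every letter 8 places forward in the alphabet (wrapping around).
Applying that to "fluster" gives "ntcabmz".

ntcabmz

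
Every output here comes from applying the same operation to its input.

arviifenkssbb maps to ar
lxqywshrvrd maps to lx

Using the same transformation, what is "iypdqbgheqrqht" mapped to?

iy

Looking at the pairs, the operation is to keep only the first 2 characters.
Applying that to "iypdqbgheqrqht" gives "iy".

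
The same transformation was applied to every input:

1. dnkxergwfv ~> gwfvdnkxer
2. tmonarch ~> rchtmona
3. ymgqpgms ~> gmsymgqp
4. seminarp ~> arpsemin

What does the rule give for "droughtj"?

htjdroug

Each output is the input with this applied: move the first character to the end, then swap the front and back halves of the string.
Applying both steps to "droughtj": "roughtjd", then "htjdroug".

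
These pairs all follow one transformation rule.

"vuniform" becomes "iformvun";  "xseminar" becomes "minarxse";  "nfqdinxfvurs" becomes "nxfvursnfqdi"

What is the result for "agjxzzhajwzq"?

In each case the input is transformed by: move the last character to the front, then swap the front and back halves of the string.
Working it through for "agjxzzhajwzq": intermediate "qagjxzzhajwz", final "zhajwzqagjxz".

zhajwzqagjxz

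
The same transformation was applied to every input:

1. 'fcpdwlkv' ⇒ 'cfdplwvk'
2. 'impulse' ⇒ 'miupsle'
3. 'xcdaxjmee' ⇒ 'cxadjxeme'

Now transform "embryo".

Each output is the input with this applied: swap each adjacent pair of characters (1↔2, 3↔4, ...).
Doing the same to "embryo": "merboy".

merboy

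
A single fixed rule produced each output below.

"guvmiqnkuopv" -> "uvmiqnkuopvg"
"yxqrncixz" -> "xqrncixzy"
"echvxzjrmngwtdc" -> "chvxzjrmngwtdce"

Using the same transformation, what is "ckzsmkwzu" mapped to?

Looking at the pairs, the operation is to move the first character to the end.
For "ckzsmkwzu" the result is "kzsmkwzuc".

kzsmkwzuc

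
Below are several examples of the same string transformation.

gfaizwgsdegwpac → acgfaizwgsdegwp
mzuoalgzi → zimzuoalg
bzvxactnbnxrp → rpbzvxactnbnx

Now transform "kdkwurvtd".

What's happening: move the last 2 characters to the front (rotate right by 2).
On "kdkwurvtd" that produces "tdkdkwurv".

tdkdkwurv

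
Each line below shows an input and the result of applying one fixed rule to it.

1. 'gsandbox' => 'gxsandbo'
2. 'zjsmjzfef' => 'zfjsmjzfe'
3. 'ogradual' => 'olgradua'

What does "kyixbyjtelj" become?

The pattern: swap the first and last characters, then move the last character to the front.
So "kyixbyjtelj" becomes "kjyixbyjtel".

kjyixbyjtel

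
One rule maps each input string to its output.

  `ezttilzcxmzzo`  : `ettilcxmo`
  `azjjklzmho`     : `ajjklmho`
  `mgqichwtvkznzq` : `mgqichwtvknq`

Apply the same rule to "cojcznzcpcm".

cojcncpcm

The transformation: remove every "z".
So "cojcznzcpcm" becomes "cojcncpcm".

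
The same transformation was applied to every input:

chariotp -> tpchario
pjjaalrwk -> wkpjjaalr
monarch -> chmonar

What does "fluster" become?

The transformation: move the last 2 characters to the front (rotate right by 2).
On "fluster" that produces "erflust".

erflust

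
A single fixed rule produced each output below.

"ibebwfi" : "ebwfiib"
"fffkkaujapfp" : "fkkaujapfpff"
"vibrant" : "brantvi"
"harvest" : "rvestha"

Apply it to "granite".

anitegr

Each output is the input with this applied: move the first 2 characters to the end (rotate left by 2).
Doing the same to "granite": "anitegr".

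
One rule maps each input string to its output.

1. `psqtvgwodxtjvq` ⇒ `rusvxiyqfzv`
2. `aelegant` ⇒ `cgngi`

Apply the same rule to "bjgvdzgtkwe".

dlixfbiv

The pattern: delete the last 3 characters, then shift every letter 2 places forward in the alphabet (wrapping around).
Applying that to "bjgvdzgtkwe" gives "dlixfbiv".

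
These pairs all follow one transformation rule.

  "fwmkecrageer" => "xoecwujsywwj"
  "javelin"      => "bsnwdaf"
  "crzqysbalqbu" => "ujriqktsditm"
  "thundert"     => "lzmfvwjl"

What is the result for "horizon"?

zgjargf

The pattern: shift every letter 8 places backward in the alphabet (wrapping around).
"horizon" → "zgjargf".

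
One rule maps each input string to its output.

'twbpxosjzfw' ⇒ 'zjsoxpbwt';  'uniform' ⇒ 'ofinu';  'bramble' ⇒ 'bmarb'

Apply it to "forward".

The transformation: delete the last 2 characters, then reverse the string.
On "forward": the first step gives "forwa", and the second then gives "awrof".

awrof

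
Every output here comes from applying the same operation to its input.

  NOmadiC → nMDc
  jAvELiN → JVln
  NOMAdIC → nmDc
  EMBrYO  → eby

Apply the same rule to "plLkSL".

In each case the input is transformed by: flip the case of every letter, then keep every other character starting from the first (positions 1st, 3rd, 5th, ...).
For "plLkSL" the result is "Pls".
(Check on "NOmadiC": → "noMADIc" → "nMDc" ✓)

Pls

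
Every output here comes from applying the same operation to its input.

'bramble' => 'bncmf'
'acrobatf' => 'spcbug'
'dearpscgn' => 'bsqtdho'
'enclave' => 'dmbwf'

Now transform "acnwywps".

The transformation: delete the first 2 characters, then shift every letter 1 place forward in the alphabet (wrapping around).
"acnwywps" → "nwywps" → "oxzxqt".
(Check on "enclave": → "clave" → "dmbwf" ✓)

oxzxqt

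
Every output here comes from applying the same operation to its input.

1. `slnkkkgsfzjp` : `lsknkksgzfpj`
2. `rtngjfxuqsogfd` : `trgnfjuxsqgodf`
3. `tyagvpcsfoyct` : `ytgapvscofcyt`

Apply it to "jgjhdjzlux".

The pattern: swap each adjacent pair of characters (1↔2, 3↔4, ...).
Applying that to "jgjhdjzlux" gives "gjhjjdlzxu".

gjhjjdlzxu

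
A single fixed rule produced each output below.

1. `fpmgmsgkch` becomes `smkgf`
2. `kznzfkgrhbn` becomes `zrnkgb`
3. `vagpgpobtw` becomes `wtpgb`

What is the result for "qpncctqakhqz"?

zqqnhc

Rule — sort the characters into reverse alphabetical order, then keep every other character starting from the first (positions 1st, 3rd, 5th, ...).
For "qpncctqakhqz", step one produces "ztqqqpnkhcca"; step two turns that into "zqqnhc".
(Check on "vagpgpobtw": → "wvtppoggba" → "wtpgb" ✓)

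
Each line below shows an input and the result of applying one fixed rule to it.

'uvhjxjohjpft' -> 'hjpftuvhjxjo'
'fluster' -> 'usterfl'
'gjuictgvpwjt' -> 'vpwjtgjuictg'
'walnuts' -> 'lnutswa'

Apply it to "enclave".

Each output is the input with this applied: move the last 2 characters to the front (rotate right by 2), then move the last 3 characters to the front (rotate right by 3).
Working it through for "enclave": intermediate "veencla", final "claveen".

claveen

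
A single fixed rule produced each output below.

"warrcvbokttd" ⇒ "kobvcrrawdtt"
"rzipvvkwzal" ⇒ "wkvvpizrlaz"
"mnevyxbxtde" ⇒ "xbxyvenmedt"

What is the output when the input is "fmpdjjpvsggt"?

Looking at the pairs, the operation is to move the last 3 characters to the front (rotate right by 3), then reverse the string.
Starting from "fmpdjjpvsggt": after the first operation, "ggtfmpdjjpvs"; after the second, "svpjjdpmftgg".

svpjjdpmftgg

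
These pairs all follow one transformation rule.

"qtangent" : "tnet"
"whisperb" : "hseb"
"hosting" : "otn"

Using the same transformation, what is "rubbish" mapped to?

ubs

The pattern: keep every other character starting from the second (positions 2nd, 4th, 6th, ...).
On "rubbish" that produces "ubs".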